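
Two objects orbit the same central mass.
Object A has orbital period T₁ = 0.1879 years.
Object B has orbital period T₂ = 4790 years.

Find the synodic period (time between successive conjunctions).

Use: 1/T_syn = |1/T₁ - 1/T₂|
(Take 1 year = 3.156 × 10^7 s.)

Convert to SI: T₁ = 0.1879 years = 5.93012e+06 s; T₂ = 4790 years = 1.51172e+11 s.
T_syn = |T₁ · T₂ / (T₁ − T₂)|.
T_syn = |5.93012e+06 · 1.51172e+11 / (5.93012e+06 − 1.51172e+11)| s ≈ 5.93e+06 s = 0.1879 years.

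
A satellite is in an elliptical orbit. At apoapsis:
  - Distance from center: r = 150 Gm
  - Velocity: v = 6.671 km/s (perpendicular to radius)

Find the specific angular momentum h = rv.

Convert to SI: r = 150 Gm = 1.5e+11 m; v = 6.671 km/s = 6671 m/s.
With v perpendicular to r, h = r · v.
h = 1.5e+11 · 6671 m²/s ≈ 1.001e+15 m²/s.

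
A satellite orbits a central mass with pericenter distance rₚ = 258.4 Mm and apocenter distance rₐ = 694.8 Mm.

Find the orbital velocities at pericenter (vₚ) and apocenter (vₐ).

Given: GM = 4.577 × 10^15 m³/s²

Convert to SI: rₚ = 258.4 Mm = 2.584e+08 m; rₐ = 694.8 Mm = 6.948e+08 m.
Use the vis-viva equation v² = GM(2/r − 1/a) with a = (rₚ + rₐ)/2 = (2.584e+08 + 6.948e+08)/2 = 4.766e+08 m.
vₚ = √(GM · (2/rₚ − 1/a)) = √(4.577e+15 · (2/2.584e+08 − 1/4.766e+08)) m/s ≈ 5082 m/s = 5.082 km/s.
vₐ = √(GM · (2/rₐ − 1/a)) = √(4.577e+15 · (2/6.948e+08 − 1/4.766e+08)) m/s ≈ 1890 m/s = 1.89 km/s.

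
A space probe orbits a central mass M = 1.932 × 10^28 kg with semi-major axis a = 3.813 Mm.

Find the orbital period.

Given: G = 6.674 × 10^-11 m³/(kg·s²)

Convert to SI: a = 3.813 Mm = 3.813e+06 m.
GM = G · M = 6.674e-11 · 1.932e+28 = 1.28942e+18 m³/s².
Kepler's third law: T = 2π √(a³ / GM).
Substituting a = 3.813e+06 m and GM = 1.28942e+18 m³/s²:
T = 2π √((3.813e+06)³ / 1.28942e+18) s
T ≈ 41.2 s = 41.2 seconds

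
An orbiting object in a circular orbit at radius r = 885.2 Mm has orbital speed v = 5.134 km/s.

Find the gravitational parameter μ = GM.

Convert to SI: r = 885.2 Mm = 8.852e+08 m; v = 5.134 km/s = 5134 m/s.
For a circular orbit v² = GM/r, so GM = v² · r.
GM = (5134)² · 8.852e+08 m³/s² ≈ 2.333e+16 m³/s² = 2.333 × 10^16 m³/s².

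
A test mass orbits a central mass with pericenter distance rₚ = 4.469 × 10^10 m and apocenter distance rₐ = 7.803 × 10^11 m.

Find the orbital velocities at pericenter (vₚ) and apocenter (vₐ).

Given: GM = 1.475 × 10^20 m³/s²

Use the vis-viva equation v² = GM(2/r − 1/a) with a = (rₚ + rₐ)/2 = (4.469e+10 + 7.803e+11)/2 = 4.12495e+11 m.
vₚ = √(GM · (2/rₚ − 1/a)) = √(1.475e+20 · (2/4.469e+10 − 1/4.12495e+11)) m/s ≈ 7.902e+04 m/s = 79.02 km/s.
vₐ = √(GM · (2/rₐ − 1/a)) = √(1.475e+20 · (2/7.803e+11 − 1/4.12495e+11)) m/s ≈ 4525 m/s = 4.525 km/s.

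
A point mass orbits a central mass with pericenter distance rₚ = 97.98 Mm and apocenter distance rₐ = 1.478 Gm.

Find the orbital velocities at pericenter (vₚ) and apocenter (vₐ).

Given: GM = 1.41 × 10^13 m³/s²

Convert to SI: rₚ = 97.98 Mm = 9.798e+07 m; rₐ = 1.478 Gm = 1.478e+09 m.
Use the vis-viva equation v² = GM(2/r − 1/a) with a = (rₚ + rₐ)/2 = (9.798e+07 + 1.478e+09)/2 = 7.8799e+08 m.
vₚ = √(GM · (2/rₚ − 1/a)) = √(1.41e+13 · (2/9.798e+07 − 1/7.8799e+08)) m/s ≈ 519.5 m/s = 519.5 m/s.
vₐ = √(GM · (2/rₐ − 1/a)) = √(1.41e+13 · (2/1.478e+09 − 1/7.8799e+08)) m/s ≈ 34.44 m/s = 34.44 m/s.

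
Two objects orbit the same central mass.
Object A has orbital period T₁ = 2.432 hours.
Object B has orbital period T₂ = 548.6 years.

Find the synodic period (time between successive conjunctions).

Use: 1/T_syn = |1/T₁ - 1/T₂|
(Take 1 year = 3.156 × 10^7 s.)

Convert to SI: T₁ = 2.432 hours = 8755.2 s; T₂ = 548.6 years = 1.73138e+10 s.
T_syn = |T₁ · T₂ / (T₁ − T₂)|.
T_syn = |8755.2 · 1.73138e+10 / (8755.2 − 1.73138e+10)| s ≈ 8755 s = 2.432 hours.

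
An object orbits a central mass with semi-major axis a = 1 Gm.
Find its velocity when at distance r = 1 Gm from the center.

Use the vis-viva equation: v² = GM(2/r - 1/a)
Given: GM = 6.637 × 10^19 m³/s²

Convert to SI: a = 1 Gm = 1e+09 m; r = 1 Gm = 1e+09 m.
Vis-viva: v = √(GM · (2/r − 1/a)).
2/r − 1/a = 2/1e+09 − 1/1e+09 = 1e-09 m⁻¹.
v = √(6.637e+19 · 1e-09) m/s ≈ 2.576e+05 m/s = 257.6 km/s.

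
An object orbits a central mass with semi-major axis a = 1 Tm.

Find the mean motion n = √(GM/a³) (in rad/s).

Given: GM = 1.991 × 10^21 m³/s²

Convert to SI: a = 1 Tm = 1e+12 m.
n = √(GM / a³).
n = √(1.991e+21 / (1e+12)³) rad/s ≈ 4.462e-08 rad/s.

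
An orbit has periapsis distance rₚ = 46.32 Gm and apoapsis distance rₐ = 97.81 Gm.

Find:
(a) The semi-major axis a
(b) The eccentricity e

Convert to SI: rₚ = 46.32 Gm = 4.632e+10 m; rₐ = 97.81 Gm = 9.781e+10 m.
(a) a = (rₚ + rₐ) / 2 = (4.632e+10 + 9.781e+10) / 2 ≈ 7.206e+10 m = 72.06 Gm.
(b) e = (rₐ − rₚ) / (rₐ + rₚ) = (9.781e+10 − 4.632e+10) / (9.781e+10 + 4.632e+10) ≈ 0.3572.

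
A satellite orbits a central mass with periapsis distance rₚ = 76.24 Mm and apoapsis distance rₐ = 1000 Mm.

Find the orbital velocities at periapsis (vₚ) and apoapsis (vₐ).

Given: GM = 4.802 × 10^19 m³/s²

Convert to SI: rₚ = 76.24 Mm = 7.624e+07 m; rₐ = 1000 Mm = 1e+09 m.
Use the vis-viva equation v² = GM(2/r − 1/a) with a = (rₚ + rₐ)/2 = (7.624e+07 + 1e+09)/2 = 5.3812e+08 m.
vₚ = √(GM · (2/rₚ − 1/a)) = √(4.802e+19 · (2/7.624e+07 − 1/5.3812e+08)) m/s ≈ 1.082e+06 m/s = 1082 km/s.
vₐ = √(GM · (2/rₐ − 1/a)) = √(4.802e+19 · (2/1e+09 − 1/5.3812e+08)) m/s ≈ 8.248e+04 m/s = 82.48 km/s.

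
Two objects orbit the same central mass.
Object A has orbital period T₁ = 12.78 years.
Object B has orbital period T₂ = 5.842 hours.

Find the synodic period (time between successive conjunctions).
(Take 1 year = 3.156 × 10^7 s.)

Convert to SI: T₁ = 12.78 years = 4.03337e+08 s; T₂ = 5.842 hours = 21031.2 s.
T_syn = |T₁ · T₂ / (T₁ − T₂)|.
T_syn = |4.03337e+08 · 21031.2 / (4.03337e+08 − 21031.2)| s ≈ 2.103e+04 s = 5.842 hours.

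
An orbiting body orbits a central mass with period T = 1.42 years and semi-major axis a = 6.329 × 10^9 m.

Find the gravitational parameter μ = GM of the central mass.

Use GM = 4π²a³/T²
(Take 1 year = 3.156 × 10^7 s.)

Convert to SI: T = 1.42 years = 4.48152e+07 s.
GM = 4π² · a³ / T².
GM = 4π² · (6.329e+09)³ / (4.48152e+07)² m³/s² ≈ 4.983e+15 m³/s² = 4.983 × 10^15 m³/s².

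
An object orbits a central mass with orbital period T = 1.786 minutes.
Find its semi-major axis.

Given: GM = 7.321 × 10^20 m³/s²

Convert to SI: T = 1.786 minutes = 107.16 s.
Invert Kepler's third law: a = (GM · T² / (4π²))^(1/3).
Substituting T = 107.16 s and GM = 7.321e+20 m³/s²:
a = (7.321e+20 · (107.16)² / (4π²))^(1/3) m
a ≈ 5.972e+07 m = 5.972 × 10^7 m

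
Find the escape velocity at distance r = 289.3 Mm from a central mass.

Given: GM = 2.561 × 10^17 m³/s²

Convert to SI: r = 289.3 Mm = 2.893e+08 m.
Escape velocity comes from setting total energy to zero: ½v² − GM/r = 0 ⇒ v_esc = √(2GM / r).
v_esc = √(2 · 2.561e+17 / 2.893e+08) m/s ≈ 4.208e+04 m/s = 42.08 km/s.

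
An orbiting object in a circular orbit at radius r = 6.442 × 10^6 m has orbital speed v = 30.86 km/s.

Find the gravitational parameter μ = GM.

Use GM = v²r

Convert to SI: v = 30.86 km/s = 30860 m/s.
For a circular orbit v² = GM/r, so GM = v² · r.
GM = (30860)² · 6.442e+06 m³/s² ≈ 6.135e+15 m³/s² = 6.135 × 10^15 m³/s².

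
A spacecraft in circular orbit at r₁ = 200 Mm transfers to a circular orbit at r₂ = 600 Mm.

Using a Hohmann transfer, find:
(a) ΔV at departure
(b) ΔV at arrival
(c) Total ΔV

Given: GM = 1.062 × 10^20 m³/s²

Convert to SI: r₁ = 200 Mm = 2e+08 m; r₂ = 600 Mm = 6e+08 m.
Transfer semi-major axis: a_t = (r₁ + r₂)/2 = (2e+08 + 6e+08)/2 = 4e+08 m.
Circular speeds: v₁ = √(GM/r₁) = 728697 m/s, v₂ = √(GM/r₂) = 420714 m/s.
Transfer speeds (vis-viva v² = GM(2/r − 1/a_t)): v₁ᵗ = 892468 m/s, v₂ᵗ = 297489 m/s.
(a) ΔV₁ = |v₁ᵗ − v₁| ≈ 1.638e+05 m/s = 163.8 km/s.
(b) ΔV₂ = |v₂ − v₂ᵗ| ≈ 1.232e+05 m/s = 123.2 km/s.
(c) ΔV_total = ΔV₁ + ΔV₂ ≈ 2.87e+05 m/s = 287 km/s.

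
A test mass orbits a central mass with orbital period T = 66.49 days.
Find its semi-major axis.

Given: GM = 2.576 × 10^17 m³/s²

Convert to SI: T = 66.49 days = 5.74474e+06 s.
Invert Kepler's third law: a = (GM · T² / (4π²))^(1/3).
Substituting T = 5.74474e+06 s and GM = 2.576e+17 m³/s²:
a = (2.576e+17 · (5.74474e+06)² / (4π²))^(1/3) m
a ≈ 5.994e+09 m = 5.994 Gm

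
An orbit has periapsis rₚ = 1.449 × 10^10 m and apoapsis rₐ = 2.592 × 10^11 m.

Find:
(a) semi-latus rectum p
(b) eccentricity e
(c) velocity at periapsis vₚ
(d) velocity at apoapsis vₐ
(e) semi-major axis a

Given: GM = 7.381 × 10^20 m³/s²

(a) From a = (rₚ + rₐ)/2 = 1.36845e+11 m and e = (rₐ − rₚ)/(rₐ + rₚ) = 0.894114, p = a(1 − e²) = 1.36845e+11 · (1 − (0.894114)²) ≈ 2.745e+10 m
(b) e = (rₐ − rₚ)/(rₐ + rₚ) = (2.592e+11 − 1.449e+10)/(2.592e+11 + 1.449e+10) ≈ 0.8941
(c) With a = (rₚ + rₐ)/2 = 1.36845e+11 m, vₚ = √(GM (2/rₚ − 1/a)) = √(7.381e+20 · (2/1.449e+10 − 1/1.36845e+11)) m/s ≈ 3.106e+05 m/s
(d) With a = (rₚ + rₐ)/2 = 1.36845e+11 m, vₐ = √(GM (2/rₐ − 1/a)) = √(7.381e+20 · (2/2.592e+11 − 1/1.36845e+11)) m/s ≈ 1.736e+04 m/s
(e) a = (rₚ + rₐ)/2 = (1.449e+10 + 2.592e+11)/2 ≈ 1.368e+11 m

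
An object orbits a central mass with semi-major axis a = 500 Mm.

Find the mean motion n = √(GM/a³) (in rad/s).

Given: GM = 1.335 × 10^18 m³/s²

Convert to SI: a = 500 Mm = 5e+08 m.
n = √(GM / a³).
n = √(1.335e+18 / (5e+08)³) rad/s ≈ 0.0001033 rad/s.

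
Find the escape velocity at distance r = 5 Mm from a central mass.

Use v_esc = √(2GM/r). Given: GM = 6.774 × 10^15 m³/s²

Convert to SI: r = 5 Mm = 5e+06 m.
Escape velocity comes from setting total energy to zero: ½v² − GM/r = 0 ⇒ v_esc = √(2GM / r).
v_esc = √(2 · 6.774e+15 / 5e+06) m/s ≈ 5.205e+04 m/s = 52.05 km/s.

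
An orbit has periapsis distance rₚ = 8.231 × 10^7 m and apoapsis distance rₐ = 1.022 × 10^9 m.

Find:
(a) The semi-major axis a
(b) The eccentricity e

(a) a = (rₚ + rₐ) / 2 = (8.231e+07 + 1.022e+09) / 2 ≈ 5.522e+08 m = 5.522 × 10^8 m.
(b) e = (rₐ − rₚ) / (rₐ + rₚ) = (1.022e+09 − 8.231e+07) / (1.022e+09 + 8.231e+07) ≈ 0.8509.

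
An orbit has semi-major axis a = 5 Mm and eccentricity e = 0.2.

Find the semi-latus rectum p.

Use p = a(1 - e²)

Convert to SI: a = 5 Mm = 5e+06 m.
p = a (1 − e²).
p = 5e+06 · (1 − (0.2)²) = 5e+06 · 0.96 ≈ 4.8e+06 m = 4.8 Mm.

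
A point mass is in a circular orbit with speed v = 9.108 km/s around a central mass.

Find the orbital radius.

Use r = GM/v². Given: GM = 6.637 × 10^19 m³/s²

Convert to SI: v = 9.108 km/s = 9108 m/s.
For a circular orbit, v² = GM / r, so r = GM / v².
r = 6.637e+19 / (9108)² m ≈ 8.001e+11 m = 800.1 Gm.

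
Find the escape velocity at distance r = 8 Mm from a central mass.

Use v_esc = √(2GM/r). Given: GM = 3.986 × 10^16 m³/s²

Convert to SI: r = 8 Mm = 8e+06 m.
Escape velocity comes from setting total energy to zero: ½v² − GM/r = 0 ⇒ v_esc = √(2GM / r).
v_esc = √(2 · 3.986e+16 / 8e+06) m/s ≈ 9.982e+04 m/s = 99.82 km/s.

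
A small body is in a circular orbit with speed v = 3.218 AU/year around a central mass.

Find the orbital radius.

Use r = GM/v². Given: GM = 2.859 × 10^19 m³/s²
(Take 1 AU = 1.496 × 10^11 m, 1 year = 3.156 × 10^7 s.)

Convert to SI: v = 3.218 AU/year = 15253.9 m/s.
For a circular orbit, v² = GM / r, so r = GM / v².
r = 2.859e+19 / (15253.9)² m ≈ 1.229e+11 m = 0.8213 AU.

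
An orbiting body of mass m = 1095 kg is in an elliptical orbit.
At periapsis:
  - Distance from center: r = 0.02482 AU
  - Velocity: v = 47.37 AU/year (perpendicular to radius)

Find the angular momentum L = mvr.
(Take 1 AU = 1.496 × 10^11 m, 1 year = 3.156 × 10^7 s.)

Convert to SI: r = 0.02482 AU = 3.71307e+09 m; v = 47.37 AU/year = 224542 m/s.
Since v is perpendicular to r, L = m · v · r.
L = 1095 · 224542 · 3.71307e+09 kg·m²/s ≈ 9.129e+17 kg·m²/s.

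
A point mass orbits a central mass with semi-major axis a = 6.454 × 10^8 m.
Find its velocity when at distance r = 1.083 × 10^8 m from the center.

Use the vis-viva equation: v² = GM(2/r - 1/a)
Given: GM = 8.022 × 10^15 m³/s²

Vis-viva: v = √(GM · (2/r − 1/a)).
2/r − 1/a = 2/1.083e+08 − 1/6.454e+08 = 1.69178e-08 m⁻¹.
v = √(8.022e+15 · 1.69178e-08) m/s ≈ 1.165e+04 m/s = 11.65 km/s.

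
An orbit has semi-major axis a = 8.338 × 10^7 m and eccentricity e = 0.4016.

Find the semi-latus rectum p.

p = a (1 − e²).
p = 8.338e+07 · (1 − (0.4016)²) = 8.338e+07 · 0.838717 ≈ 6.993e+07 m = 6.993 × 10^7 m.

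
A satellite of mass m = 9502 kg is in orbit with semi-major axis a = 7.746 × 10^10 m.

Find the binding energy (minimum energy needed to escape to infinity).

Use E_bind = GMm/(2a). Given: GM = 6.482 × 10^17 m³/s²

Total orbital energy is E = −GMm/(2a); binding energy is E_bind = −E = GMm/(2a).
E_bind = 6.482e+17 · 9502 / (2 · 7.746e+10) J ≈ 3.976e+10 J = 39.76 GJ.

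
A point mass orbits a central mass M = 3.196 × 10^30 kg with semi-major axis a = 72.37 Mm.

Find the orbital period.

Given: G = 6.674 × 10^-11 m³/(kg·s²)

Convert to SI: a = 72.37 Mm = 7.237e+07 m.
GM = G · M = 6.674e-11 · 3.196e+30 = 2.13301e+20 m³/s².
Kepler's third law: T = 2π √(a³ / GM).
Substituting a = 7.237e+07 m and GM = 2.13301e+20 m³/s²:
T = 2π √((7.237e+07)³ / 2.13301e+20) s
T ≈ 264.9 s = 4.414 minutes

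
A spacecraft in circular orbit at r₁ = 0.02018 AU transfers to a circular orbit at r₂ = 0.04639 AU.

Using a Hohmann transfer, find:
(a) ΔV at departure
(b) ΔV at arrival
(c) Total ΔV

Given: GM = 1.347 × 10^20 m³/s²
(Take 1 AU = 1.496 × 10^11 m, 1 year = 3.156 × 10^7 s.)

Convert to SI: r₁ = 0.02018 AU = 3.01893e+09 m; r₂ = 0.04639 AU = 6.93994e+09 m.
Transfer semi-major axis: a_t = (r₁ + r₂)/2 = (3.01893e+09 + 6.93994e+09)/2 = 4.97944e+09 m.
Circular speeds: v₁ = √(GM/r₁) = 211231 m/s, v₂ = √(GM/r₂) = 139318 m/s.
Transfer speeds (vis-viva v² = GM(2/r − 1/a_t)): v₁ᵗ = 249371 m/s, v₂ᵗ = 108478 m/s.
(a) ΔV₁ = |v₁ᵗ − v₁| ≈ 3.814e+04 m/s = 8.046 AU/year.
(b) ΔV₂ = |v₂ − v₂ᵗ| ≈ 3.084e+04 m/s = 6.506 AU/year.
(c) ΔV_total = ΔV₁ + ΔV₂ ≈ 6.898e+04 m/s = 14.55 AU/year.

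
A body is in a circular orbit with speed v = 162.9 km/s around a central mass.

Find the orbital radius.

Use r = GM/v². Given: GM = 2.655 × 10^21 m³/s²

Convert to SI: v = 162.9 km/s = 162900 m/s.
For a circular orbit, v² = GM / r, so r = GM / v².
r = 2.655e+21 / (162900)² m ≈ 1.001e+11 m = 100.1 Gm.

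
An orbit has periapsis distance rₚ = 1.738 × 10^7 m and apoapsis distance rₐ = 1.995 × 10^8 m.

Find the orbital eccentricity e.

e = (rₐ − rₚ) / (rₐ + rₚ).
e = (1.995e+08 − 1.738e+07) / (1.995e+08 + 1.738e+07) = 1.8212e+08 / 2.1688e+08 ≈ 0.8397.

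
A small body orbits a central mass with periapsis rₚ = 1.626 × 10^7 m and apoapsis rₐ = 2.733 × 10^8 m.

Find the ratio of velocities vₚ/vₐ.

Conservation of angular momentum gives rₚvₚ = rₐvₐ, so vₚ/vₐ = rₐ/rₚ.
vₚ/vₐ = 2.733e+08 / 1.626e+07 ≈ 16.81.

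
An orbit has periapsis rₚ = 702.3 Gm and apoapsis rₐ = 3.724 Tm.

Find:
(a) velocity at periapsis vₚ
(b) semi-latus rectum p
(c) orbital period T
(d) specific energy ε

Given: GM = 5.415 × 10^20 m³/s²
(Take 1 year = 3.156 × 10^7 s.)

Convert to SI: rₚ = 702.3 Gm = 7.023e+11 m; rₐ = 3.724 Tm = 3.724e+12 m.
(a) With a = (rₚ + rₐ)/2 = 2.21315e+12 m, vₚ = √(GM (2/rₚ − 1/a)) = √(5.415e+20 · (2/7.023e+11 − 1/2.21315e+12)) m/s ≈ 3.602e+04 m/s
(b) From a = (rₚ + rₐ)/2 = 2.21315e+12 m and e = (rₐ − rₚ)/(rₐ + rₚ) = 0.682669, p = a(1 − e²) = 2.21315e+12 · (1 − (0.682669)²) ≈ 1.182e+12 m
(c) With a = (rₚ + rₐ)/2 = 2.21315e+12 m, T = 2π √(a³/GM) = 2π √((2.21315e+12)³/5.415e+20) s ≈ 8.89e+08 s
(d) With a = (rₚ + rₐ)/2 = 2.21315e+12 m, ε = −GM/(2a) = −5.415e+20/(2 · 2.21315e+12) J/kg ≈ -1.223e+08 J/kg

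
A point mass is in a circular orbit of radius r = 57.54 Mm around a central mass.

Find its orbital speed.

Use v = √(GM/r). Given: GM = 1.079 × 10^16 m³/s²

Convert to SI: r = 57.54 Mm = 5.754e+07 m.
For a circular orbit, gravity supplies the centripetal force, so v = √(GM / r).
v = √(1.079e+16 / 5.754e+07) m/s ≈ 1.369e+04 m/s = 13.69 km/s.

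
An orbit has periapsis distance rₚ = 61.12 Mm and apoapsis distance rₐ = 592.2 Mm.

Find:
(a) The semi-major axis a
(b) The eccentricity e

Convert to SI: rₚ = 61.12 Mm = 6.112e+07 m; rₐ = 592.2 Mm = 5.922e+08 m.
(a) a = (rₚ + rₐ) / 2 = (6.112e+07 + 5.922e+08) / 2 ≈ 3.267e+08 m = 326.7 Mm.
(b) e = (rₐ − rₚ) / (rₐ + rₚ) = (5.922e+08 − 6.112e+07) / (5.922e+08 + 6.112e+07) ≈ 0.8129.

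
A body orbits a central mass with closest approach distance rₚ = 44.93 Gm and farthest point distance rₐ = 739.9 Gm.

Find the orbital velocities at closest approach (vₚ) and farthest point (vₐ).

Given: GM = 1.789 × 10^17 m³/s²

Convert to SI: rₚ = 44.93 Gm = 4.493e+10 m; rₐ = 739.9 Gm = 7.399e+11 m.
Use the vis-viva equation v² = GM(2/r − 1/a) with a = (rₚ + rₐ)/2 = (4.493e+10 + 7.399e+11)/2 = 3.92415e+11 m.
vₚ = √(GM · (2/rₚ − 1/a)) = √(1.789e+17 · (2/4.493e+10 − 1/3.92415e+11)) m/s ≈ 2740 m/s = 2.74 km/s.
vₐ = √(GM · (2/rₐ − 1/a)) = √(1.789e+17 · (2/7.399e+11 − 1/3.92415e+11)) m/s ≈ 166.4 m/s = 166.4 m/s.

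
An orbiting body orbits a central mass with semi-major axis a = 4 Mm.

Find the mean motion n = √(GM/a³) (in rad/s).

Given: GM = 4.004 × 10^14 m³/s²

Convert to SI: a = 4 Mm = 4e+06 m.
n = √(GM / a³).
n = √(4.004e+14 / (4e+06)³) rad/s ≈ 0.002501 rad/s.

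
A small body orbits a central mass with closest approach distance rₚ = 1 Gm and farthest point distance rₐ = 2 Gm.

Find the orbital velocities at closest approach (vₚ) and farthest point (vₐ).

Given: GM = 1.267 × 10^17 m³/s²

Convert to SI: rₚ = 1 Gm = 1e+09 m; rₐ = 2 Gm = 2e+09 m.
Use the vis-viva equation v² = GM(2/r − 1/a) with a = (rₚ + rₐ)/2 = (1e+09 + 2e+09)/2 = 1.5e+09 m.
vₚ = √(GM · (2/rₚ − 1/a)) = √(1.267e+17 · (2/1e+09 − 1/1.5e+09)) m/s ≈ 1.3e+04 m/s = 13 km/s.
vₐ = √(GM · (2/rₐ − 1/a)) = √(1.267e+17 · (2/2e+09 − 1/1.5e+09)) m/s ≈ 6499 m/s = 6.499 km/s.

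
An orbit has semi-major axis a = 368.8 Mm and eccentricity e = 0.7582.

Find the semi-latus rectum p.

Convert to SI: a = 368.8 Mm = 3.688e+08 m.
p = a (1 − e²).
p = 3.688e+08 · (1 − (0.7582)²) = 3.688e+08 · 0.425133 ≈ 1.568e+08 m = 156.8 Mm.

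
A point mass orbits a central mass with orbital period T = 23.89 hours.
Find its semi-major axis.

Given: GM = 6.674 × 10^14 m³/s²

Convert to SI: T = 23.89 hours = 86004 s.
Invert Kepler's third law: a = (GM · T² / (4π²))^(1/3).
Substituting T = 86004 s and GM = 6.674e+14 m³/s²:
a = (6.674e+14 · (86004)² / (4π²))^(1/3) m
a ≈ 5.001e+07 m = 50.01 Mm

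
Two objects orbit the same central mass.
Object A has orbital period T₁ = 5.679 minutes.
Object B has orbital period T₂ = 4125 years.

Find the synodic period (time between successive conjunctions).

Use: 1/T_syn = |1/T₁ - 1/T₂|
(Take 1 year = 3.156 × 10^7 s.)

Convert to SI: T₁ = 5.679 minutes = 340.74 s; T₂ = 4125 years = 1.30185e+11 s.
T_syn = |T₁ · T₂ / (T₁ − T₂)|.
T_syn = |340.74 · 1.30185e+11 / (340.74 − 1.30185e+11)| s ≈ 340.7 s = 5.679 minutes.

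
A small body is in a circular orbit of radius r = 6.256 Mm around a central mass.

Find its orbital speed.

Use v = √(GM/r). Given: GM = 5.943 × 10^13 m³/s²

Convert to SI: r = 6.256 Mm = 6.256e+06 m.
For a circular orbit, gravity supplies the centripetal force, so v = √(GM / r).
v = √(5.943e+13 / 6.256e+06) m/s ≈ 3082 m/s = 3.082 km/s.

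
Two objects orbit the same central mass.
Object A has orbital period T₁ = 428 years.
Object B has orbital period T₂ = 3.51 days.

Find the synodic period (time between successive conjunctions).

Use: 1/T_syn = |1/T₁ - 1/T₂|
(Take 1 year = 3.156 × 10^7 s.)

Convert to SI: T₁ = 428 years = 1.35077e+10 s; T₂ = 3.51 days = 303264 s.
T_syn = |T₁ · T₂ / (T₁ − T₂)|.
T_syn = |1.35077e+10 · 303264 / (1.35077e+10 − 303264)| s ≈ 3.033e+05 s = 3.51 days.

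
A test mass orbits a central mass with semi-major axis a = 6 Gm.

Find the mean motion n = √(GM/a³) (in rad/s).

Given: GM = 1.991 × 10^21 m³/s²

Convert to SI: a = 6 Gm = 6e+09 m.
n = √(GM / a³).
n = √(1.991e+21 / (6e+09)³) rad/s ≈ 9.601e-05 rad/s.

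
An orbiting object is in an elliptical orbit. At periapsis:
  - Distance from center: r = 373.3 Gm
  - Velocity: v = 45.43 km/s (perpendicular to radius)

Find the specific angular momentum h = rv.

Convert to SI: r = 373.3 Gm = 3.733e+11 m; v = 45.43 km/s = 45430 m/s.
With v perpendicular to r, h = r · v.
h = 3.733e+11 · 45430 m²/s ≈ 1.696e+16 m²/s.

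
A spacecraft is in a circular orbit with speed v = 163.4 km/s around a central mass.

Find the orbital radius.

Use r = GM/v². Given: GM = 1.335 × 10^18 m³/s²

Convert to SI: v = 163.4 km/s = 163400 m/s.
For a circular orbit, v² = GM / r, so r = GM / v².
r = 1.335e+18 / (163400)² m ≈ 5e+07 m = 50 Mm.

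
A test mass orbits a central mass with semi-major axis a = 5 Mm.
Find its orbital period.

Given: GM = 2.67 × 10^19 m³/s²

Convert to SI: a = 5 Mm = 5e+06 m.
Kepler's third law: T = 2π √(a³ / GM).
Substituting a = 5e+06 m and GM = 2.67e+19 m³/s²:
T = 2π √((5e+06)³ / 2.67e+19) s
T ≈ 13.6 s = 13.6 seconds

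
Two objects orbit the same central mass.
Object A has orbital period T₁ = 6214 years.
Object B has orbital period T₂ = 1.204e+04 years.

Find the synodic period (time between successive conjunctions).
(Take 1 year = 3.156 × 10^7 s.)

Convert to SI: T₁ = 6214 years = 1.96114e+11 s; T₂ = 1.204e+04 years = 3.79982e+11 s.
T_syn = |T₁ · T₂ / (T₁ − T₂)|.
T_syn = |1.96114e+11 · 3.79982e+11 / (1.96114e+11 − 3.79982e+11)| s ≈ 4.053e+11 s = 1.284e+04 years.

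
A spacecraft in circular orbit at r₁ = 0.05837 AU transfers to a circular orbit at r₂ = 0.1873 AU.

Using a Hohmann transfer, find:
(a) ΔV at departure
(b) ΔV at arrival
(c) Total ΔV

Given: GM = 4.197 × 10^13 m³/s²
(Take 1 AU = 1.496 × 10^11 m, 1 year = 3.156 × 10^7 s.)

Convert to SI: r₁ = 0.05837 AU = 8.73215e+09 m; r₂ = 0.1873 AU = 2.80201e+10 m.
Transfer semi-major axis: a_t = (r₁ + r₂)/2 = (8.73215e+09 + 2.80201e+10)/2 = 1.83761e+10 m.
Circular speeds: v₁ = √(GM/r₁) = 69.328 m/s, v₂ = √(GM/r₂) = 38.7021 m/s.
Transfer speeds (vis-viva v² = GM(2/r − 1/a_t)): v₁ᵗ = 85.6085 m/s, v₂ᵗ = 26.6789 m/s.
(a) ΔV₁ = |v₁ᵗ − v₁| ≈ 16.28 m/s = 0.003435 AU/year.
(b) ΔV₂ = |v₂ − v₂ᵗ| ≈ 12.02 m/s = 0.002536 AU/year.
(c) ΔV_total = ΔV₁ + ΔV₂ ≈ 28.3 m/s = 0.005971 AU/year.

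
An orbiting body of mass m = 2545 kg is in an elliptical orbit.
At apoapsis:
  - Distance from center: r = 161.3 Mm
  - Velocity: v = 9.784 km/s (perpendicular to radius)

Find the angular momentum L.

Convert to SI: r = 161.3 Mm = 1.613e+08 m; v = 9.784 km/s = 9784 m/s.
Since v is perpendicular to r, L = m · v · r.
L = 2545 · 9784 · 1.613e+08 kg·m²/s ≈ 4.016e+15 kg·m²/s.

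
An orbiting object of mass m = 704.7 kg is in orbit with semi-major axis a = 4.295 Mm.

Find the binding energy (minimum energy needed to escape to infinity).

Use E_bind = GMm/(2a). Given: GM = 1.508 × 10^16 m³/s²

Convert to SI: a = 4.295 Mm = 4.295e+06 m.
Total orbital energy is E = −GMm/(2a); binding energy is E_bind = −E = GMm/(2a).
E_bind = 1.508e+16 · 704.7 / (2 · 4.295e+06) J ≈ 1.237e+12 J = 1.237 TJ.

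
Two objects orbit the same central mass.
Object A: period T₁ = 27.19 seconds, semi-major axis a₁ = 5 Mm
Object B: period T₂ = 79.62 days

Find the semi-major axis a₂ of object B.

Convert to SI: a₁ = 5 Mm = 5e+06 m; T₂ = 79.62 days = 6.87917e+06 s.
Kepler's third law: (T₁/T₂)² = (a₁/a₂)³ ⇒ a₂ = a₁ · (T₂/T₁)^(2/3).
T₂/T₁ = 6.87917e+06 / 27.19 = 253004.
a₂ = 5e+06 · (253004)^(2/3) m ≈ 2e+10 m = 20 Gm.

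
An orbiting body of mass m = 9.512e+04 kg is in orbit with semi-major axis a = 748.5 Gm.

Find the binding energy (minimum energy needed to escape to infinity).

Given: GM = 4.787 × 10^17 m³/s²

Convert to SI: a = 748.5 Gm = 7.485e+11 m.
Total orbital energy is E = −GMm/(2a); binding energy is E_bind = −E = GMm/(2a).
E_bind = 4.787e+17 · 9.512e+04 / (2 · 7.485e+11) J ≈ 3.042e+10 J = 30.42 GJ.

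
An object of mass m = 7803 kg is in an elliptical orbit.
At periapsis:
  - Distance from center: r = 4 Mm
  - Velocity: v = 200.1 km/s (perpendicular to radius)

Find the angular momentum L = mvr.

Convert to SI: r = 4 Mm = 4e+06 m; v = 200.1 km/s = 200100 m/s.
Since v is perpendicular to r, L = m · v · r.
L = 7803 · 200100 · 4e+06 kg·m²/s ≈ 6.246e+15 kg·m²/s.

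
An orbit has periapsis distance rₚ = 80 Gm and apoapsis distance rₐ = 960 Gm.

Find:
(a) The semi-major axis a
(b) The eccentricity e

Convert to SI: rₚ = 80 Gm = 8e+10 m; rₐ = 960 Gm = 9.6e+11 m.
(a) a = (rₚ + rₐ) / 2 = (8e+10 + 9.6e+11) / 2 ≈ 5.2e+11 m = 520 Gm.
(b) e = (rₐ − rₚ) / (rₐ + rₚ) = (9.6e+11 − 8e+10) / (9.6e+11 + 8e+10) ≈ 0.8462.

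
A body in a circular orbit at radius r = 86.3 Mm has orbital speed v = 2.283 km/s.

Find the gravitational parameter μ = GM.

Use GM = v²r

Convert to SI: r = 86.3 Mm = 8.63e+07 m; v = 2.283 km/s = 2283 m/s.
For a circular orbit v² = GM/r, so GM = v² · r.
GM = (2283)² · 8.63e+07 m³/s² ≈ 4.498e+14 m³/s² = 4.498 × 10^14 m³/s².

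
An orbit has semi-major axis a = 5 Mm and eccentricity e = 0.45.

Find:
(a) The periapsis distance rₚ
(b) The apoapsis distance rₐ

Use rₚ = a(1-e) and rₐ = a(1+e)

Convert to SI: a = 5 Mm = 5e+06 m.
(a) rₚ = a(1 − e) = 5e+06 · (1 − 0.45) = 5e+06 · 0.55 ≈ 2.75e+06 m = 2.75 Mm.
(b) rₐ = a(1 + e) = 5e+06 · (1 + 0.45) = 5e+06 · 1.45 ≈ 7.25e+06 m = 7.25 Mm.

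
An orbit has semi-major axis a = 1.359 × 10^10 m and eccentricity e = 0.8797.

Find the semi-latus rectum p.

p = a (1 − e²).
p = 1.359e+10 · (1 − (0.8797)²) = 1.359e+10 · 0.226128 ≈ 3.073e+09 m = 3.073 × 10^9 m.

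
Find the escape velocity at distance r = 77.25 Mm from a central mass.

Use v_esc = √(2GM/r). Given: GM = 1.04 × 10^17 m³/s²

Convert to SI: r = 77.25 Mm = 7.725e+07 m.
Escape velocity comes from setting total energy to zero: ½v² − GM/r = 0 ⇒ v_esc = √(2GM / r).
v_esc = √(2 · 1.04e+17 / 7.725e+07) m/s ≈ 5.189e+04 m/s = 51.89 km/s.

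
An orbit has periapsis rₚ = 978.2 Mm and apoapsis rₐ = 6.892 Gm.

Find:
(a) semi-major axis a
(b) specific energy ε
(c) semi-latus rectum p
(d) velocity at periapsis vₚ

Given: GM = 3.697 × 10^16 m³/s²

Convert to SI: rₚ = 978.2 Mm = 9.782e+08 m; rₐ = 6.892 Gm = 6.892e+09 m.
(a) a = (rₚ + rₐ)/2 = (9.782e+08 + 6.892e+09)/2 ≈ 3.935e+09 m
(b) With a = (rₚ + rₐ)/2 = 3.9351e+09 m, ε = −GM/(2a) = −3.697e+16/(2 · 3.9351e+09) J/kg ≈ -4.697e+06 J/kg
(c) From a = (rₚ + rₐ)/2 = 3.9351e+09 m and e = (rₐ − rₚ)/(rₐ + rₚ) = 0.751417, p = a(1 − e²) = 3.9351e+09 · (1 − (0.751417)²) ≈ 1.713e+09 m
(d) With a = (rₚ + rₐ)/2 = 3.9351e+09 m, vₚ = √(GM (2/rₚ − 1/a)) = √(3.697e+16 · (2/9.782e+08 − 1/3.9351e+09)) m/s ≈ 8136 m/s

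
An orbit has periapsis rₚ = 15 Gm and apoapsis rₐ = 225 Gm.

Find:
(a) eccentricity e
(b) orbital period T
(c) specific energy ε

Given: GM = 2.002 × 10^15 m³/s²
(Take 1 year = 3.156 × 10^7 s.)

Convert to SI: rₚ = 15 Gm = 1.5e+10 m; rₐ = 225 Gm = 2.25e+11 m.
(a) e = (rₐ − rₚ)/(rₐ + rₚ) = (2.25e+11 − 1.5e+10)/(2.25e+11 + 1.5e+10) ≈ 0.875
(b) With a = (rₚ + rₐ)/2 = 1.2e+11 m, T = 2π √(a³/GM) = 2π √((1.2e+11)³/2.002e+15) s ≈ 5.837e+09 s
(c) With a = (rₚ + rₐ)/2 = 1.2e+11 m, ε = −GM/(2a) = −2.002e+15/(2 · 1.2e+11) J/kg ≈ -8342 J/kg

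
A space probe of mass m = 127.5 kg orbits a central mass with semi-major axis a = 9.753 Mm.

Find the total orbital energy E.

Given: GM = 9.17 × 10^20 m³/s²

Convert to SI: a = 9.753 Mm = 9.753e+06 m.
E = −GMm / (2a).
E = −9.17e+20 · 127.5 / (2 · 9.753e+06) J ≈ -5.994e+15 J = -5.994 PJ.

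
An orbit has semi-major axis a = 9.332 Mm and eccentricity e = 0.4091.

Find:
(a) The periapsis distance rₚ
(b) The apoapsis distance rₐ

Convert to SI: a = 9.332 Mm = 9.332e+06 m.
(a) rₚ = a(1 − e) = 9.332e+06 · (1 − 0.4091) = 9.332e+06 · 0.5909 ≈ 5.514e+06 m = 5.514 Mm.
(b) rₐ = a(1 + e) = 9.332e+06 · (1 + 0.4091) = 9.332e+06 · 1.4091 ≈ 1.315e+07 m = 13.15 Mm.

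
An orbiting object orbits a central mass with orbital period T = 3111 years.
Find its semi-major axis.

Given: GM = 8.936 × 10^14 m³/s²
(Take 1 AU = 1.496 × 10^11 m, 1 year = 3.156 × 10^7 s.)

Convert to SI: T = 3111 years = 9.81832e+10 s.
Invert Kepler's third law: a = (GM · T² / (4π²))^(1/3).
Substituting T = 9.81832e+10 s and GM = 8.936e+14 m³/s²:
a = (8.936e+14 · (9.81832e+10)² / (4π²))^(1/3) m
a ≈ 6.02e+11 m = 4.024 AU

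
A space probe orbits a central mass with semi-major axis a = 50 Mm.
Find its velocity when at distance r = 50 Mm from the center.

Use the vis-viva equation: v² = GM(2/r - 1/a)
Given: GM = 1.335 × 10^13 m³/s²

Convert to SI: a = 50 Mm = 5e+07 m; r = 50 Mm = 5e+07 m.
Vis-viva: v = √(GM · (2/r − 1/a)).
2/r − 1/a = 2/5e+07 − 1/5e+07 = 2e-08 m⁻¹.
v = √(1.335e+13 · 2e-08) m/s ≈ 516.7 m/s = 516.7 m/s.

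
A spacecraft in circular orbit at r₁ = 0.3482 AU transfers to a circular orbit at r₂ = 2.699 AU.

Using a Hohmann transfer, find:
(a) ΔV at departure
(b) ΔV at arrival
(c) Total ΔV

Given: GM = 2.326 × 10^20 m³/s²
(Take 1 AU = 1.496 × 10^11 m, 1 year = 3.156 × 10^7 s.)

Convert to SI: r₁ = 0.3482 AU = 5.20907e+10 m; r₂ = 2.699 AU = 4.0377e+11 m.
Transfer semi-major axis: a_t = (r₁ + r₂)/2 = (5.20907e+10 + 4.0377e+11)/2 = 2.27931e+11 m.
Circular speeds: v₁ = √(GM/r₁) = 66822.8 m/s, v₂ = √(GM/r₂) = 24001.5 m/s.
Transfer speeds (vis-viva v² = GM(2/r − 1/a_t)): v₁ᵗ = 88938.7 m/s, v₂ᵗ = 11474 m/s.
(a) ΔV₁ = |v₁ᵗ − v₁| ≈ 2.212e+04 m/s = 4.666 AU/year.
(b) ΔV₂ = |v₂ − v₂ᵗ| ≈ 1.253e+04 m/s = 2.643 AU/year.
(c) ΔV_total = ΔV₁ + ΔV₂ ≈ 3.464e+04 m/s = 7.308 AU/year.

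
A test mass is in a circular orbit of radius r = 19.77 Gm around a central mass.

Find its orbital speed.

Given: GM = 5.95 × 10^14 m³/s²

Convert to SI: r = 19.77 Gm = 1.977e+10 m.
For a circular orbit, gravity supplies the centripetal force, so v = √(GM / r).
v = √(5.95e+14 / 1.977e+10) m/s ≈ 173.5 m/s = 173.5 m/s.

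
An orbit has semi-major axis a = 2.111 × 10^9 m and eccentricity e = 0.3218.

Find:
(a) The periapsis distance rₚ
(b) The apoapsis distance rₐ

(a) rₚ = a(1 − e) = 2.111e+09 · (1 − 0.3218) = 2.111e+09 · 0.6782 ≈ 1.432e+09 m = 1.432 × 10^9 m.
(b) rₐ = a(1 + e) = 2.111e+09 · (1 + 0.3218) = 2.111e+09 · 1.3218 ≈ 2.79e+09 m = 2.79 × 10^9 m.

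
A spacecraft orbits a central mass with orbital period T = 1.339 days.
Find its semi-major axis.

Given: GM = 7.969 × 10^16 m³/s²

Convert to SI: T = 1.339 days = 115690 s.
Invert Kepler's third law: a = (GM · T² / (4π²))^(1/3).
Substituting T = 115690 s and GM = 7.969e+16 m³/s²:
a = (7.969e+16 · (115690)² / (4π²))^(1/3) m
a ≈ 3.001e+08 m = 300.1 Mm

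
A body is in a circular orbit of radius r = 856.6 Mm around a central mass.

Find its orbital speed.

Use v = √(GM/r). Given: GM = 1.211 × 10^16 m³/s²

Convert to SI: r = 856.6 Mm = 8.566e+08 m.
For a circular orbit, gravity supplies the centripetal force, so v = √(GM / r).
v = √(1.211e+16 / 8.566e+08) m/s ≈ 3760 m/s = 3.76 km/s.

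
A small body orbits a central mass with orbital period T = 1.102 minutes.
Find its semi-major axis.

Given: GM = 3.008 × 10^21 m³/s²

Convert to SI: T = 1.102 minutes = 66.12 s.
Invert Kepler's third law: a = (GM · T² / (4π²))^(1/3).
Substituting T = 66.12 s and GM = 3.008e+21 m³/s²:
a = (3.008e+21 · (66.12)² / (4π²))^(1/3) m
a ≈ 6.932e+07 m = 69.32 Mm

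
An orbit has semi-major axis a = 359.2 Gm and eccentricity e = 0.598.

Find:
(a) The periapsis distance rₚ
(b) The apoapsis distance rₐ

Convert to SI: a = 359.2 Gm = 3.592e+11 m.
(a) rₚ = a(1 − e) = 3.592e+11 · (1 − 0.598) = 3.592e+11 · 0.402 ≈ 1.444e+11 m = 144.4 Gm.
(b) rₐ = a(1 + e) = 3.592e+11 · (1 + 0.598) = 3.592e+11 · 1.598 ≈ 5.74e+11 m = 574 Gm.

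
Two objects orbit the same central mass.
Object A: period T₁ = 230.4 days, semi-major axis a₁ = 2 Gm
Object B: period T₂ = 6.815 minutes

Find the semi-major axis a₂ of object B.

Convert to SI: T₁ = 230.4 days = 1.99066e+07 s; a₁ = 2 Gm = 2e+09 m; T₂ = 6.815 minutes = 408.9 s.
Kepler's third law: (T₁/T₂)² = (a₁/a₂)³ ⇒ a₂ = a₁ · (T₂/T₁)^(2/3).
T₂/T₁ = 408.9 / 1.99066e+07 = 2.0541e-05.
a₂ = 2e+09 · (2.0541e-05)^(2/3) m ≈ 1.5e+06 m = 1.5 Mm.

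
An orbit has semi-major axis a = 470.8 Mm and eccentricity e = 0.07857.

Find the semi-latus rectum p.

Convert to SI: a = 470.8 Mm = 4.708e+08 m.
p = a (1 − e²).
p = 4.708e+08 · (1 − (0.07857)²) = 4.708e+08 · 0.993827 ≈ 4.679e+08 m = 467.9 Mm.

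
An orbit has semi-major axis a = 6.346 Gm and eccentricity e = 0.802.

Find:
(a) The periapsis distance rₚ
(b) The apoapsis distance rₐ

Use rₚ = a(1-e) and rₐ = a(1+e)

Convert to SI: a = 6.346 Gm = 6.346e+09 m.
(a) rₚ = a(1 − e) = 6.346e+09 · (1 − 0.802) = 6.346e+09 · 0.198 ≈ 1.257e+09 m = 1.257 Gm.
(b) rₐ = a(1 + e) = 6.346e+09 · (1 + 0.802) = 6.346e+09 · 1.802 ≈ 1.144e+10 m = 11.44 Gm.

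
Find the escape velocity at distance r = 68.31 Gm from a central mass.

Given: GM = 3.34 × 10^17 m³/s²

Convert to SI: r = 68.31 Gm = 6.831e+10 m.
Escape velocity comes from setting total energy to zero: ½v² − GM/r = 0 ⇒ v_esc = √(2GM / r).
v_esc = √(2 · 3.34e+17 / 6.831e+10) m/s ≈ 3127 m/s = 3.127 km/s.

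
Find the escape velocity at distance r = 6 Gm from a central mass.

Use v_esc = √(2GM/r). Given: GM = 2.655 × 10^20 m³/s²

Convert to SI: r = 6 Gm = 6e+09 m.
Escape velocity comes from setting total energy to zero: ½v² − GM/r = 0 ⇒ v_esc = √(2GM / r).
v_esc = √(2 · 2.655e+20 / 6e+09) m/s ≈ 2.975e+05 m/s = 297.5 km/s.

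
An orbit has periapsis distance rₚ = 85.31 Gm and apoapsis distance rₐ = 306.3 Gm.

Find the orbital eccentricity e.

Convert to SI: rₚ = 85.31 Gm = 8.531e+10 m; rₐ = 306.3 Gm = 3.063e+11 m.
e = (rₐ − rₚ) / (rₐ + rₚ).
e = (3.063e+11 − 8.531e+10) / (3.063e+11 + 8.531e+10) = 2.2099e+11 / 3.9161e+11 ≈ 0.5643.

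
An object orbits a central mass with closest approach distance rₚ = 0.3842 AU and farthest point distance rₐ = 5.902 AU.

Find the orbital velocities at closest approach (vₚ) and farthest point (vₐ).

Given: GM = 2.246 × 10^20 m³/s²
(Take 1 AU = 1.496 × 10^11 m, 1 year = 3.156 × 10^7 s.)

Convert to SI: rₚ = 0.3842 AU = 5.74763e+10 m; rₐ = 5.902 AU = 8.82939e+11 m.
Use the vis-viva equation v² = GM(2/r − 1/a) with a = (rₚ + rₐ)/2 = (5.74763e+10 + 8.82939e+11)/2 = 4.70208e+11 m.
vₚ = √(GM · (2/rₚ − 1/a)) = √(2.246e+20 · (2/5.74763e+10 − 1/4.70208e+11)) m/s ≈ 8.566e+04 m/s = 18.07 AU/year.
vₐ = √(GM · (2/rₐ − 1/a)) = √(2.246e+20 · (2/8.82939e+11 − 1/4.70208e+11)) m/s ≈ 5576 m/s = 1.176 AU/year.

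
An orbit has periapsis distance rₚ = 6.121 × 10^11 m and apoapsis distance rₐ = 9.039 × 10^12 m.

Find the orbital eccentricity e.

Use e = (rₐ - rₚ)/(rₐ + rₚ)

e = (rₐ − rₚ) / (rₐ + rₚ).
e = (9.039e+12 − 6.121e+11) / (9.039e+12 + 6.121e+11) = 8.4269e+12 / 9.6511e+12 ≈ 0.8732.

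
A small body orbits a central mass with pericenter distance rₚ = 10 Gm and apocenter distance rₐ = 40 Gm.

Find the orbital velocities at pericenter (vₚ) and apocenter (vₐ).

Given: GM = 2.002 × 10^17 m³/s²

Convert to SI: rₚ = 10 Gm = 1e+10 m; rₐ = 40 Gm = 4e+10 m.
Use the vis-viva equation v² = GM(2/r − 1/a) with a = (rₚ + rₐ)/2 = (1e+10 + 4e+10)/2 = 2.5e+10 m.
vₚ = √(GM · (2/rₚ − 1/a)) = √(2.002e+17 · (2/1e+10 − 1/2.5e+10)) m/s ≈ 5660 m/s = 5.66 km/s.
vₐ = √(GM · (2/rₐ − 1/a)) = √(2.002e+17 · (2/4e+10 − 1/2.5e+10)) m/s ≈ 1415 m/s = 1.415 km/s.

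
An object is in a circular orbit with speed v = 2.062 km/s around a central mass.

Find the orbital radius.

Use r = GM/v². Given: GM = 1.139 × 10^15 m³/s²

Convert to SI: v = 2.062 km/s = 2062 m/s.
For a circular orbit, v² = GM / r, so r = GM / v².
r = 1.139e+15 / (2062)² m ≈ 2.679e+08 m = 267.9 Mm.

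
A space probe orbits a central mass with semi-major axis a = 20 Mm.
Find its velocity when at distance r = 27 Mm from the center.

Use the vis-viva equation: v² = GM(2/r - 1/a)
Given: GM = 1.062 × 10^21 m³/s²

Convert to SI: a = 20 Mm = 2e+07 m; r = 27 Mm = 2.7e+07 m.
Vis-viva: v = √(GM · (2/r − 1/a)).
2/r − 1/a = 2/2.7e+07 − 1/2e+07 = 2.40741e-08 m⁻¹.
v = √(1.062e+21 · 2.40741e-08) m/s ≈ 5.056e+06 m/s = 5056 km/s.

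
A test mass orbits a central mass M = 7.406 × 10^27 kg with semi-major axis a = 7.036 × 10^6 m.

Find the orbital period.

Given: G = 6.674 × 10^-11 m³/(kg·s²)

GM = G · M = 6.674e-11 · 7.406e+27 = 4.94276e+17 m³/s².
Kepler's third law: T = 2π √(a³ / GM).
Substituting a = 7.036e+06 m and GM = 4.94276e+17 m³/s²:
T = 2π √((7.036e+06)³ / 4.94276e+17) s
T ≈ 166.8 s = 2.78 minutes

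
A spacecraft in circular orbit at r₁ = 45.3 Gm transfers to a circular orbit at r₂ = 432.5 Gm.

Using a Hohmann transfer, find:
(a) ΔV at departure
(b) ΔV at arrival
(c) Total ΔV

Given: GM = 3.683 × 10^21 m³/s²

Convert to SI: r₁ = 45.3 Gm = 4.53e+10 m; r₂ = 432.5 Gm = 4.325e+11 m.
Transfer semi-major axis: a_t = (r₁ + r₂)/2 = (4.53e+10 + 4.325e+11)/2 = 2.389e+11 m.
Circular speeds: v₁ = √(GM/r₁) = 285136 m/s, v₂ = √(GM/r₂) = 92280 m/s.
Transfer speeds (vis-viva v² = GM(2/r − 1/a_t)): v₁ᵗ = 383651 m/s, v₂ᵗ = 40183.6 m/s.
(a) ΔV₁ = |v₁ᵗ − v₁| ≈ 9.852e+04 m/s = 98.52 km/s.
(b) ΔV₂ = |v₂ − v₂ᵗ| ≈ 5.21e+04 m/s = 52.1 km/s.
(c) ΔV_total = ΔV₁ + ΔV₂ ≈ 1.506e+05 m/s = 150.6 km/s.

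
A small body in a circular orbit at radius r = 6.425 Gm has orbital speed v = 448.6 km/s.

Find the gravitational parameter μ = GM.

Convert to SI: r = 6.425 Gm = 6.425e+09 m; v = 448.6 km/s = 448600 m/s.
For a circular orbit v² = GM/r, so GM = v² · r.
GM = (448600)² · 6.425e+09 m³/s² ≈ 1.293e+21 m³/s² = 1.293 × 10^21 m³/s².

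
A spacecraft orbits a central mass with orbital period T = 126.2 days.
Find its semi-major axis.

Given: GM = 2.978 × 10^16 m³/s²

Convert to SI: T = 126.2 days = 1.09037e+07 s.
Invert Kepler's third law: a = (GM · T² / (4π²))^(1/3).
Substituting T = 1.09037e+07 s and GM = 2.978e+16 m³/s²:
a = (2.978e+16 · (1.09037e+07)² / (4π²))^(1/3) m
a ≈ 4.476e+09 m = 4.476 × 10^9 m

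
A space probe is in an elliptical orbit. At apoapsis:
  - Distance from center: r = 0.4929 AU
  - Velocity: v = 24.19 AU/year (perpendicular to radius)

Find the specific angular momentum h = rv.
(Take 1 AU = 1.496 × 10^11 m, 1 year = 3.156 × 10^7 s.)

Convert to SI: r = 0.4929 AU = 7.37378e+10 m; v = 24.19 AU/year = 114665 m/s.
With v perpendicular to r, h = r · v.
h = 7.37378e+10 · 114665 m²/s ≈ 8.455e+15 m²/s.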